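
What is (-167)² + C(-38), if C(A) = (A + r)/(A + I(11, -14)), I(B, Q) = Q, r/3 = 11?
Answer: 1450233/52 ≈ 27889.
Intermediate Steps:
r = 33 (r = 3*11 = 33)
C(A) = (33 + A)/(-14 + A) (C(A) = (A + 33)/(A - 14) = (33 + A)/(-14 + A))
(-167)² + C(-38) = (-167)² + (33 - 38)/(-14 - 38) = 27889 - 5/(-52) = 27889 - 1/52*(-5) = 27889 + 5/52 = 1450233/52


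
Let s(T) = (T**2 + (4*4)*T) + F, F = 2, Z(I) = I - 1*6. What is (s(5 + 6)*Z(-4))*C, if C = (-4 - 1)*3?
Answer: 44850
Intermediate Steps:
Z(I) = -6 + I (Z(I) = I - 6 = -6 + I)
s(T) = 2 + T**2 + 16*T (s(T) = (T**2 + (4*4)*T) + 2 = (T**2 + 16*T) + 2 = 2 + T**2 + 16*T)
C = -15 (C = -5*3 = -15)
(s(5 + 6)*Z(-4))*C = ((2 + (5 + 6)**2 + 16*(5 + 6))*(-6 - 4))*(-15) = ((2 + 11**2 + 16*11)*(-10))*(-15) = ((2 + 121 + 176)*(-10))*(-15) = (299*(-10))*(-15) = -2990*(-15) = 44850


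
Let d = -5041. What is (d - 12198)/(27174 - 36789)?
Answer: 17239/9615 ≈ 1.7929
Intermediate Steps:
(d - 12198)/(27174 - 36789) = (-5041 - 12198)/(27174 - 36789) = -17239/(-9615) = -17239*(-1/9615) = 17239/9615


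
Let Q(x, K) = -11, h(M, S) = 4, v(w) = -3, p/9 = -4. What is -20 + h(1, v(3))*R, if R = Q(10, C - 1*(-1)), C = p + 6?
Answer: -64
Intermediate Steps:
p = -36 (p = 9*(-4) = -36)
C = -30 (C = -36 + 6 = -30)
R = -11
-20 + h(1, v(3))*R = -20 + 4*(-11) = -20 - 44 = -64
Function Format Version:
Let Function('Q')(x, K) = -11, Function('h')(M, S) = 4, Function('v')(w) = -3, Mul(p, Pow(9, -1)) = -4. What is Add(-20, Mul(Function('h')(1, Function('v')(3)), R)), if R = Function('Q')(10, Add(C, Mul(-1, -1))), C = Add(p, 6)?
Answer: -64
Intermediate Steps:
p = -36 (p = Mul(9, -4) = -36)
C = -30 (C = Add(-36, 6) = -30)
R = -11
Add(-20, Mul(Function('h')(1, Function('v')(3)), R)) = Add(-20, Mul(4, -11)) = Add(-20, -44) = -64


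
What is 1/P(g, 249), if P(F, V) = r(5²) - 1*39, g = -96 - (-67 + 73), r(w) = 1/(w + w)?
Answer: -50/1949 ≈ -0.025654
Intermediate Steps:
r(w) = 1/(2*w)
g = -102 (g = -96 - 1*6 = -96 - 6 = -102)
P(F, V) = -1949/50 (P(F, V) = 1/(2*(5²)) - 1*39 = (½)/25 - 39 = (½)*(1/25) - 39 = 1/50 - 39 = -1949/50)
1/P(g, 249) = 1/(-1949/50) = -50/1949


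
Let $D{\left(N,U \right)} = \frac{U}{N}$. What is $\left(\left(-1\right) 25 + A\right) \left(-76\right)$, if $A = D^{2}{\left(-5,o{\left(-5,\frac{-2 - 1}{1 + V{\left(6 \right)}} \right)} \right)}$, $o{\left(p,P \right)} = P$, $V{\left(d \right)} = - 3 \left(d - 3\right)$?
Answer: $\frac{759829}{400} \approx 1899.6$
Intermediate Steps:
$V{\left(d \right)} = 9 - 3 d$ ($V{\left(d \right)} = - 3 \left(-3 + d\right) = 9 - 3 d$)
$A = \frac{9}{1600}$ ($A = \left(\frac{\left(-2 - 1\right) \frac{1}{1 + \left(9 - 18\right)}}{-5}\right)^{2} = \left(- \frac{3}{1 + \left(9 - 18\right)} \left(- \frac{1}{5}\right)\right)^{2} = \left(- \frac{3}{1 - 9} \left(- \frac{1}{5}\right)\right)^{2} = \left(- \frac{3}{-8} \left(- \frac{1}{5}\right)\right)^{2} = \left(\left(-3\right) \left(- \frac{1}{8}\right) \left(- \frac{1}{5}\right)\right)^{2} = \left(\frac{3}{8} \left(- \frac{1}{5}\right)\right)^{2} = \left(- \frac{3}{40}\right)^{2} = \frac{9}{1600} \approx 0.005625$)
$\left(\left(-1\right) 25 + A\right) \left(-76\right) = \left(\left(-1\right) 25 + \frac{9}{1600}\right) \left(-76\right) = \left(-25 + \frac{9}{1600}\right) \left(-76\right) = \left(- \frac{39991}{1600}\right) \left(-76\right) = \frac{759829}{400}$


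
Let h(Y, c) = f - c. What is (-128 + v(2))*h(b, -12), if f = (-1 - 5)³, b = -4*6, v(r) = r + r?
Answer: 25296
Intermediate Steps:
v(r) = 2*r
b = -24
f = -216 (f = (-6)³ = -216)
h(Y, c) = -216 - c
(-128 + v(2))*h(b, -12) = (-128 + 2*2)*(-216 - 1*(-12)) = (-128 + 4)*(-216 + 12) = -124*(-204) = 25296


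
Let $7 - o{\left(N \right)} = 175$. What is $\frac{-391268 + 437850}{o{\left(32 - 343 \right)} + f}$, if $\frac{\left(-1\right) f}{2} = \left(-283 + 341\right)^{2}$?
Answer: $- \frac{23291}{3448} \approx -6.7549$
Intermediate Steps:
$o{\left(N \right)} = -168$ ($o{\left(N \right)} = 7 - 175 = -168$)
$f = -6728$ ($f = - 2 \left(-283 + 341\right)^{2} = - 2 \cdot 58^{2} = \left(-2\right) 3364 = -6728$)
$\frac{-391268 + 437850}{o{\left(32 - 343 \right)} + f} = \frac{-391268 + 437850}{-168 - 6728} = \frac{46582}{-6896} = 46582 \left(- \frac{1}{6896}\right) = - \frac{23291}{3448}$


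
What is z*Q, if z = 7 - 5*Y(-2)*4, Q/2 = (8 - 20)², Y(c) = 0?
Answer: 2016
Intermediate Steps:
Q = 288 (Q = 2*(8 - 20)² = 2*(-12)² = 2*144 = 288)
z = 7 (z = 7 - 5*0*4 = 7 - 0*4 = 7 - 1*0 = 7 + 0 = 7)
z*Q = 7*288 = 2016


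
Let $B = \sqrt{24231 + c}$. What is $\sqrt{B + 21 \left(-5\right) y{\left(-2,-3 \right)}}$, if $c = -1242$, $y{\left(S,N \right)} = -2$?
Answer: $\sqrt{210 + \sqrt{22989}} \approx 19.016$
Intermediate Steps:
$B = \sqrt{22989}$ ($B = \sqrt{24231 - 1242} = \sqrt{22989} \approx 151.62$)
$\sqrt{B + 21 \left(-5\right) y{\left(-2,-3 \right)}} = \sqrt{\sqrt{22989} + 21 \left(-5\right) \left(-2\right)} = \sqrt{\sqrt{22989} - -210} = \sqrt{\sqrt{22989} + 210} = \sqrt{210 + \sqrt{22989}}$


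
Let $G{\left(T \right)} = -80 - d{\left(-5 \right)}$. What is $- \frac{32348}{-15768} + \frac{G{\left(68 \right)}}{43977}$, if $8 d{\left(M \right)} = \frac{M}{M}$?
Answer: $\frac{473768195}{231143112} \approx 2.0497$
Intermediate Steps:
$d{\left(M \right)} = \frac{1}{8}$ ($d{\left(M \right)} = \frac{M \frac{1}{M}}{8} = \frac{1}{8} \cdot 1 = \frac{1}{8}$)
$G{\left(T \right)} = - \frac{641}{8}$ ($G{\left(T \right)} = -80 - \frac{1}{8} = - \frac{641}{8}$)
$- \frac{32348}{-15768} + \frac{G{\left(68 \right)}}{43977} = - \frac{32348}{-15768} - \frac{641}{8 \cdot 43977} = \left(-32348\right) \left(- \frac{1}{15768}\right) - \frac{641}{351816} = \frac{8087}{3942} - \frac{641}{351816} = \frac{473768195}{231143112}$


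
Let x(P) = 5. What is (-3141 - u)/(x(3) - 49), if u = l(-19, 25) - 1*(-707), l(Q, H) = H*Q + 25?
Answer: 1699/22 ≈ 77.227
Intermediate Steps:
l(Q, H) = 25 + H*Q
u = 257 (u = (25 + 25*(-19)) - 1*(-707) = (25 - 475) + 707 = -450 + 707 = 257)
(-3141 - u)/(x(3) - 49) = (-3141 - 1*257)/(5 - 49) = (-3141 - 257)/(-44) = -3398*(-1/44) = 1699/22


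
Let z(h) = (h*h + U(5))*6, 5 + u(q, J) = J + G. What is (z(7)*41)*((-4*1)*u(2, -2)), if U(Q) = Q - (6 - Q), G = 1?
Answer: 312912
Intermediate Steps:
U(Q) = -6 + 2*Q (U(Q) = Q + (-6 + Q) = -6 + 2*Q)
u(q, J) = -4 + J (u(q, J) = -5 + (J + 1) = -5 + (1 + J) = -4 + J)
z(h) = 24 + 6*h² (z(h) = (h*h + (-6 + 2*5))*6 = (h² + (-6 + 10))*6 = (h² + 4)*6 = (4 + h²)*6 = 24 + 6*h²)
(z(7)*41)*((-4*1)*u(2, -2)) = ((24 + 6*7²)*41)*((-4*1)*(-4 - 2)) = ((24 + 6*49)*41)*(-4*(-6)) = ((24 + 294)*41)*24 = (318*41)*24 = 13038*24 = 312912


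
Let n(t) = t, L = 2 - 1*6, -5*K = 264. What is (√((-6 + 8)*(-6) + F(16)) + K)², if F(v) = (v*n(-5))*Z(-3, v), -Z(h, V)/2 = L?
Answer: 53396/25 - 1056*I*√163/5 ≈ 2135.8 - 2696.4*I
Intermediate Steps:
K = -264/5 (K = -⅕*264 = -264/5 ≈ -52.800)
L = -4 (L = 2 - 6 = -4)
Z(h, V) = 8 (Z(h, V) = -2*(-4) = 8)
F(v) = -40*v (F(v) = (v*(-5))*8 = -5*v*8 = -40*v)
(√((-6 + 8)*(-6) + F(16)) + K)² = (√((-6 + 8)*(-6) - 40*16) - 264/5)² = (√(2*(-6) - 640) - 264/5)² = (√(-12 - 640) - 264/5)² = (√(-652) - 264/5)² = (2*I*√163 - 264/5)² = (-264/5 + 2*I*√163)²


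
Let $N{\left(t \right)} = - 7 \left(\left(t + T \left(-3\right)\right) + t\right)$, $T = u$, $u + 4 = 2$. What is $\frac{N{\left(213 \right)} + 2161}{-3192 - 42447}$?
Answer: $\frac{863}{45639} \approx 0.018909$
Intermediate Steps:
$u = -2$ ($u = -4 + 2 = -2$)
$T = -2$
$N{\left(t \right)} = -42 - 14 t$ ($N{\left(t \right)} = - 7 \left(\left(t - -6\right) + t\right) = - 7 \left(\left(t + 6\right) + t\right) = - 7 \left(\left(6 + t\right) + t\right) = - 7 \left(6 + 2 t\right) = -42 - 14 t$)
$\frac{N{\left(213 \right)} + 2161}{-3192 - 42447} = \frac{\left(-42 - 2982\right) + 2161}{-3192 - 42447} = \frac{\left(-42 - 2982\right) + 2161}{-45639} = \left(-3024 + 2161\right) \left(- \frac{1}{45639}\right) = \left(-863\right) \left(- \frac{1}{45639}\right) = \frac{863}{45639}$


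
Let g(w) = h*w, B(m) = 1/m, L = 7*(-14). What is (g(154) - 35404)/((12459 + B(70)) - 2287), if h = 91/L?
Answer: -829430/237347 ≈ -3.4946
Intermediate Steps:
L = -98
h = -13/14 (h = 91/(-98) = 91*(-1/98) = -13/14 ≈ -0.92857)
g(w) = -13*w/14
(g(154) - 35404)/((12459 + B(70)) - 2287) = (-13/14*154 - 35404)/((12459 + 1/70) - 2287) = (-143 - 35404)/((12459 + 1/70) - 2287) = -35547/(872131/70 - 2287) = -35547/712041/70 = -35547*70/712041 = -829430/237347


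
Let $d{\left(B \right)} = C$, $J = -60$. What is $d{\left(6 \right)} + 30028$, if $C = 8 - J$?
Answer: $30096$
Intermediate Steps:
$C = 68$ ($C = 8 - -60 = 8 + 60 = 68$)
$d{\left(B \right)} = 68$
$d{\left(6 \right)} + 30028 = 68 + 30028 = 30096$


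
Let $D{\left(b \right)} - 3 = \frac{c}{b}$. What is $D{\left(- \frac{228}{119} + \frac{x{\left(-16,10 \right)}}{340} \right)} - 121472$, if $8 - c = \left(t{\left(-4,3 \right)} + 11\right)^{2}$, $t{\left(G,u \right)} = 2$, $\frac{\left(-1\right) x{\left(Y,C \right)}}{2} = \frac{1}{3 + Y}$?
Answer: $- \frac{3597000207}{29633} \approx -1.2139 \cdot 10^{5}$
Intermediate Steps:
$x{\left(Y,C \right)} = - \frac{2}{3 + Y}$
$c = -161$ ($c = 8 - \left(2 + 11\right)^{2} = 8 - 13^{2} = 8 - 169 = -161$)
$D{\left(b \right)} = 3 - \frac{161}{b}$
$D{\left(- \frac{228}{119} + \frac{x{\left(-16,10 \right)}}{340} \right)} - 121472 = \left(3 - \frac{161}{- \frac{228}{119} + \frac{\left(-2\right) \frac{1}{3 - 16}}{340}}\right) - 121472 = \left(3 - \frac{161}{\left(-228\right) \frac{1}{119} + - \frac{2}{-13} \cdot \frac{1}{340}}\right) - 121472 = \left(3 - \frac{161}{- \frac{228}{119} + \left(-2\right) \left(- \frac{1}{13}\right) \frac{1}{340}}\right) - 121472 = \left(3 - \frac{161}{- \frac{228}{119} + \frac{2}{13} \cdot \frac{1}{340}}\right) - 121472 = \left(3 - \frac{161}{- \frac{228}{119} + \frac{1}{2210}}\right) - 121472 = \left(3 - \frac{161}{- \frac{29633}{15470}}\right) - 121472 = \left(3 - - \frac{2490670}{29633}\right) - 121472 = \left(3 + \frac{2490670}{29633}\right) - 121472 = \frac{2579569}{29633} - 121472 = - \frac{3597000207}{29633}$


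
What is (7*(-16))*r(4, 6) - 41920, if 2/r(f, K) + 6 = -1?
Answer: -41888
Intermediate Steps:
r(f, K) = -2/7 (r(f, K) = 2/(-6 - 1) = 2/(-7) = 2*(-1/7) = -2/7)
(7*(-16))*r(4, 6) - 41920 = (7*(-16))*(-2/7) - 41920 = -112*(-2/7) - 41920 = 32 - 41920 = -41888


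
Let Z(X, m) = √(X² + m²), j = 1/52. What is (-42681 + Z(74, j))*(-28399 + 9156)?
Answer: 821310483 - 19243*√14807105/52 ≈ 8.1989e+8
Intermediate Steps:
j = 1/52 ≈ 0.019231
(-42681 + Z(74, j))*(-28399 + 9156) = (-42681 + √(74² + (1/52)²))*(-28399 + 9156) = (-42681 + √(5476 + 1/2704))*(-19243) = (-42681 + √(14807105/2704))*(-19243) = (-42681 + √14807105/52)*(-19243) = 821310483 - 19243*√14807105/52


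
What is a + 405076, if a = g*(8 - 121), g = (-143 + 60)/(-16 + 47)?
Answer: 12566735/31 ≈ 4.0538e+5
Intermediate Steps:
g = -83/31 ≈ -2.6774
a = 9379/31 (a = -83*(8 - 121)/31 = -83/31*(-113) = 9379/31 ≈ 302.55)
a + 405076 = 9379/31 + 405076 = 12566735/31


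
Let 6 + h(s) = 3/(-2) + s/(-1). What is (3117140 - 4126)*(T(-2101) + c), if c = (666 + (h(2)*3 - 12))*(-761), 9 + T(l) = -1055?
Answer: -1485124032473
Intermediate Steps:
h(s) = -15/2 - s (h(s) = -6 + (3/(-2) + s/(-1)) = -6 + (3*(-½) + s*(-1)) = -6 + (-3/2 - s) = -15/2 - s)
T(l) = -1064 (T(l) = -9 - 1055 = -1064)
c = -952011/2 (c = (666 + ((-15/2 - 1*2)*3 - 12))*(-761) = (666 + ((-15/2 - 2)*3 - 12))*(-761) = (666 + (-19/2*3 - 12))*(-761) = (666 + (-57/2 - 12))*(-761) = (666 - 81/2)*(-761) = (1251/2)*(-761) = -952011/2 ≈ -4.7601e+5)
(3117140 - 4126)*(T(-2101) + c) = (3117140 - 4126)*(-1064 - 952011/2) = 3113014*(-954139/2) = -1485124032473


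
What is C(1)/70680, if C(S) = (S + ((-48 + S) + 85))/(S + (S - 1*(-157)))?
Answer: 13/3746040 ≈ 3.4703e-6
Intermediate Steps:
C(S) = (37 + 2*S)/(157 + 2*S) (C(S) = (S + (37 + S))/(S + (S + 157)) = (37 + 2*S)/(S + (157 + S)) = (37 + 2*S)/(157 + 2*S))
C(1)/70680 = ((37 + 2*1)/(157 + 2*1))/70680 = ((37 + 2)/(157 + 2))*(1/70680) = (39/159)*(1/70680) = ((1/159)*39)*(1/70680) = (13/53)*(1/70680) = 13/3746040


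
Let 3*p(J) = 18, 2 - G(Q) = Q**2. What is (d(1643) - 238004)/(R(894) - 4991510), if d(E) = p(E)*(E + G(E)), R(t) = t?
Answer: 4106207/1247654 ≈ 3.2911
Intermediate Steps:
G(Q) = 2 - Q**2
p(J) = 6 (p(J) = (1/3)*18 = 6)
d(E) = 12 - 6*E**2 + 6*E (d(E) = 6*(E + (2 - E**2)) = 6*(2 + E - E**2) = 12 - 6*E**2 + 6*E)
(d(1643) - 238004)/(R(894) - 4991510) = ((12 - 6*1643**2 + 6*1643) - 238004)/(894 - 4991510) = ((12 - 6*2699449 + 9858) - 238004)/(-4990616) = ((12 - 16196694 + 9858) - 238004)*(-1/4990616) = (-16186824 - 238004)*(-1/4990616) = -16424828*(-1/4990616) = 4106207/1247654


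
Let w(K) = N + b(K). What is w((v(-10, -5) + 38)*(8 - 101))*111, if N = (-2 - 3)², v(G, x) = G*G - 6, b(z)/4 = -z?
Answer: 5453319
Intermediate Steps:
b(z) = -4*z (b(z) = 4*(-z) = -4*z)
v(G, x) = -6 + G² (v(G, x) = G² - 6 = -6 + G²)
N = 25 (N = (-5)² = 25)
w(K) = 25 - 4*K
w((v(-10, -5) + 38)*(8 - 101))*111 = (25 - 4*((-6 + (-10)²) + 38)*(8 - 101))*111 = (25 - 4*((-6 + 100) + 38)*(-93))*111 = (25 - 4*(94 + 38)*(-93))*111 = (25 - 528*(-93))*111 = (25 - 4*(-12276))*111 = (25 + 49104)*111 = 49129*111 = 5453319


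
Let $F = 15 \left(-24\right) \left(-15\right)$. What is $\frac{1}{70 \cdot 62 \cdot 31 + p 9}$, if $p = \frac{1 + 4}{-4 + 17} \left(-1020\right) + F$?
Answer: $\frac{13}{2334920} \approx 5.5676 \cdot 10^{-6}$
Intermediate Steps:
$F = 5400$ ($F = \left(-360\right) \left(-15\right) = 5400$)
$p = \frac{65100}{13}$ ($p = \frac{1 + 4}{-4 + 17} \left(-1020\right) + 5400 = \frac{5}{13} \left(-1020\right) + 5400 = - \frac{5100}{13} + 5400 = \frac{65100}{13} \approx 5007.7$)
$\frac{1}{70 \cdot 62 \cdot 31 + p 9} = \frac{1}{70 \cdot 62 \cdot 31 + \frac{65100}{13} \cdot 9} = \frac{1}{4340 \cdot 31 + \frac{585900}{13}} = \frac{1}{134540 + \frac{585900}{13}} = \frac{1}{\frac{2334920}{13}} = \frac{13}{2334920}$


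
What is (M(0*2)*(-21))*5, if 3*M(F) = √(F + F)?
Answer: 0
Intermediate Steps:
M(F) = √2*√F/3 (M(F) = √(F + F)/3 = √(2*F)/3 = (√2*√F)/3 = √2*√F/3)
(M(0*2)*(-21))*5 = ((√2*√(0*2)/3)*(-21))*5 = ((√2*√0/3)*(-21))*5 = (((⅓)*√2*0)*(-21))*5 = (0*(-21))*5 = 0*5 = 0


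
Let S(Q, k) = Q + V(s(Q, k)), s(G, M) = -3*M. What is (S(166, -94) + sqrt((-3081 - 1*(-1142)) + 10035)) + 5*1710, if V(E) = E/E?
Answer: 8717 + 4*sqrt(506) ≈ 8807.0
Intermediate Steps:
V(E) = 1
S(Q, k) = 1 + Q (S(Q, k) = Q + 1 = 1 + Q)
(S(166, -94) + sqrt((-3081 - 1*(-1142)) + 10035)) + 5*1710 = ((1 + 166) + sqrt((-3081 - 1*(-1142)) + 10035)) + 5*1710 = (167 + sqrt((-3081 + 1142) + 10035)) + 8550 = (167 + sqrt(-1939 + 10035)) + 8550 = (167 + sqrt(8096)) + 8550 = (167 + 4*sqrt(506)) + 8550 = 8717 + 4*sqrt(506)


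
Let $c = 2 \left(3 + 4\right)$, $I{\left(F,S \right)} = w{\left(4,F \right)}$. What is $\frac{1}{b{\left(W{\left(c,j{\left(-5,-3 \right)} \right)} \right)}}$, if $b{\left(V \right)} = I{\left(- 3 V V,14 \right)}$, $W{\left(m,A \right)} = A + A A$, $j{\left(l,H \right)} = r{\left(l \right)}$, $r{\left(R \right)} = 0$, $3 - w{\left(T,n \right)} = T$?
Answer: $-1$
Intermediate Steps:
$w{\left(T,n \right)} = 3 - T$
$I{\left(F,S \right)} = -1$ ($I{\left(F,S \right)} = 3 - 4 = -1$)
$j{\left(l,H \right)} = 0$
$c = 14$ ($c = 2 \cdot 7 = 14$)
$W{\left(m,A \right)} = A + A^{2}$
$b{\left(V \right)} = -1$
$\frac{1}{b{\left(W{\left(c,j{\left(-5,-3 \right)} \right)} \right)}} = \frac{1}{-1} = -1$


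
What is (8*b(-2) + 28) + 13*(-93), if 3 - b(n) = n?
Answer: -1141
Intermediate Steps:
b(n) = 3 - n
(8*b(-2) + 28) + 13*(-93) = (8*(3 - 1*(-2)) + 28) + 13*(-93) = (8*(3 + 2) + 28) - 1209 = (8*5 + 28) - 1209 = (40 + 28) - 1209 = 68 - 1209 = -1141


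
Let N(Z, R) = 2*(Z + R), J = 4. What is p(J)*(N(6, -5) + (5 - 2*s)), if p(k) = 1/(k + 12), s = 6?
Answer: -5/16 ≈ -0.31250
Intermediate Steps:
N(Z, R) = 2*R + 2*Z (N(Z, R) = 2*(R + Z) = 2*R + 2*Z)
p(k) = 1/(12 + k)
p(J)*(N(6, -5) + (5 - 2*s)) = ((2*(-5) + 2*6) + (5 - 2*6))/(12 + 4) = ((-10 + 12) + (5 - 12))/16 = (2 - 7)/16 = (1/16)*(-5) = -5/16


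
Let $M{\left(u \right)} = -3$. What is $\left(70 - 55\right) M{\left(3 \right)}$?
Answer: $-45$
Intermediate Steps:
$\left(70 - 55\right) M{\left(3 \right)} = \left(70 - 55\right) \left(-3\right) = 15 \left(-3\right) = -45$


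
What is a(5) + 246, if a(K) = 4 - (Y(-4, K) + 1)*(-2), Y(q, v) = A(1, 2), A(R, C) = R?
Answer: 254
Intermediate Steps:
Y(q, v) = 1
a(K) = 8 (a(K) = 4 - (1 + 1)*(-2) = 4 - 2*(-2) = 4 - 1*(-4) = 4 + 4 = 8)
a(5) + 246 = 8 + 246 = 254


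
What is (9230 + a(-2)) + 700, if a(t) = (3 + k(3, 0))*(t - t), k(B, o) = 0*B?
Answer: 9930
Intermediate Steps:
k(B, o) = 0
a(t) = 0 (a(t) = (3 + 0)*(t - t) = 3*0 = 0)
(9230 + a(-2)) + 700 = (9230 + 0) + 700 = 9230 + 700 = 9930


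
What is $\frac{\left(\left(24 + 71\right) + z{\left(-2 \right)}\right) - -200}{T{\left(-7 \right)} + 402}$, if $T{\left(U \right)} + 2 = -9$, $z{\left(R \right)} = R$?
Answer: $\frac{293}{391} \approx 0.74936$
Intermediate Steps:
$T{\left(U \right)} = -11$ ($T{\left(U \right)} = -2 - 9 = -11$)
$\frac{\left(\left(24 + 71\right) + z{\left(-2 \right)}\right) - -200}{T{\left(-7 \right)} + 402} = \frac{\left(\left(24 + 71\right) - 2\right) - -200}{-11 + 402} = \frac{\left(95 - 2\right) + 200}{391} = \left(93 + 200\right) \frac{1}{391} = 293 \cdot \frac{1}{391} = \frac{293}{391}$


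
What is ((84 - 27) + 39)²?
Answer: 9216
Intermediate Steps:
((84 - 27) + 39)² = (57 + 39)² = 96² = 9216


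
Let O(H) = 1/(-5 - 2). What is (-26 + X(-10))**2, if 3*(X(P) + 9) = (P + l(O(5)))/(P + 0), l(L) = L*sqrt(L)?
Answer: (50960 - I*sqrt(7))**2/2160900 ≈ 1201.8 - 0.12479*I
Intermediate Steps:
O(H) = -1/7 (O(H) = 1/(-7) = -1/7)
l(L) = L**(3/2)
X(P) = -9 + (P - I*sqrt(7)/49)/(3*P) (X(P) = -9 + ((P + (-1/7)**(3/2))/(P + 0))/3 = -9 + ((P - I*sqrt(7)/49)/P)/3 = -9 + (P - I*sqrt(7)/49)/(3*P))
(-26 + X(-10))**2 = (-26 + (1/147)*(-1274*(-10) - I*sqrt(7))/(-10))**2 = (-26 + (1/147)*(-1/10)*(12740 - I*sqrt(7)))**2 = (-26 + (-26/3 + I*sqrt(7)/1470))**2 = (-104/3 + I*sqrt(7)/1470)**2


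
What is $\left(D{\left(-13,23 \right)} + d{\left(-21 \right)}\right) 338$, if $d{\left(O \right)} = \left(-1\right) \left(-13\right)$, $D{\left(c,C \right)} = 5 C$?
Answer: $43264$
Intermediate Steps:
$d{\left(O \right)} = 13$
$\left(D{\left(-13,23 \right)} + d{\left(-21 \right)}\right) 338 = \left(5 \cdot 23 + 13\right) 338 = \left(115 + 13\right) 338 = 128 \cdot 338 = 43264$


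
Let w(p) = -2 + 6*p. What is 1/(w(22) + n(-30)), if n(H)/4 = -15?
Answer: 1/70 ≈ 0.014286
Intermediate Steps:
n(H) = -60 (n(H) = 4*(-15) = -60)
1/(w(22) + n(-30)) = 1/((-2 + 6*22) - 60) = 1/((-2 + 132) - 60) = 1/(130 - 60) = 1/70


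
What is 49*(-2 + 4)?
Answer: 98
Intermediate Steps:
49*(-2 + 4) = 49*2 = 98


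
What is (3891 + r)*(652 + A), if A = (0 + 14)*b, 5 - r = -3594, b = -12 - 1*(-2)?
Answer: 3834880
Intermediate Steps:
b = -10 (b = -12 + 2 = -10)
r = 3599 (r = 5 - 1*(-3594) = 5 + 3594 = 3599)
A = -140 (A = (0 + 14)*(-10) = 14*(-10) = -140)
(3891 + r)*(652 + A) = (3891 + 3599)*(652 - 140) = 7490*512 = 3834880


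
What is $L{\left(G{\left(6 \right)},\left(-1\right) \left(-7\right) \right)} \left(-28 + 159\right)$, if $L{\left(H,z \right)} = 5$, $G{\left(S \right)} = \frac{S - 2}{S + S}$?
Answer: $655$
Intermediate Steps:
$G{\left(S \right)} = \frac{-2 + S}{2 S}$
$L{\left(G{\left(6 \right)},\left(-1\right) \left(-7\right) \right)} \left(-28 + 159\right) = 5 \left(-28 + 159\right) = 5 \cdot 131 = 655$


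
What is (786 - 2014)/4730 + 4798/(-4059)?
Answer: -114376/79335 ≈ -1.4417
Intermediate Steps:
(786 - 2014)/4730 + 4798/(-4059) = -1228*1/4730 + 4798*(-1/4059) = -614/2365 - 4798/4059 = -114376/79335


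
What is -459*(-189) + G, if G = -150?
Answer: 86601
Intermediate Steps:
-459*(-189) + G = -459*(-189) - 150 = 86751 - 150 = 86601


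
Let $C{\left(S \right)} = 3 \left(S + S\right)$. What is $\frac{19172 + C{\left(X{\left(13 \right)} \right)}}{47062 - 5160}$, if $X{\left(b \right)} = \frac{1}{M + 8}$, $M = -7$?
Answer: $\frac{9589}{20951} \approx 0.45769$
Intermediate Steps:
$X{\left(b \right)} = 1$ ($X{\left(b \right)} = \frac{1}{-7 + 8} = 1^{-1} = 1$)
$C{\left(S \right)} = 6 S$ ($C{\left(S \right)} = 3 \cdot 2 S = 6 S$)
$\frac{19172 + C{\left(X{\left(13 \right)} \right)}}{47062 - 5160} = \frac{19172 + 6 \cdot 1}{47062 - 5160} = \frac{19172 + 6}{41902} = 19178 \cdot \frac{1}{41902} = \frac{9589}{20951}$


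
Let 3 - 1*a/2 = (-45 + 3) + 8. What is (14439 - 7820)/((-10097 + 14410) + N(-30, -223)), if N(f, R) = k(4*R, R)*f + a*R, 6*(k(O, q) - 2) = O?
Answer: -6619/7789 ≈ -0.84979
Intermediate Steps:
k(O, q) = 2 + O/6
a = 74 (a = 6 - 2*((-45 + 3) + 8) = 6 - 2*(-42 + 8) = 6 - 2*(-34) = 6 + 68 = 74)
N(f, R) = 74*R + f*(2 + 2*R/3) (N(f, R) = (2 + (4*R)/6)*f + 74*R = (2 + 2*R/3)*f + 74*R = f*(2 + 2*R/3) + 74*R = 74*R + f*(2 + 2*R/3))
(14439 - 7820)/((-10097 + 14410) + N(-30, -223)) = (14439 - 7820)/((-10097 + 14410) + (74*(-223) + (⅔)*(-30)*(3 - 223))) = 6619/(4313 + (-16502 + (⅔)*(-30)*(-220))) = 6619/(4313 + (-16502 + 4400)) = 6619/(4313 - 12102) = 6619/(-7789) = 6619*(-1/7789) = -6619/7789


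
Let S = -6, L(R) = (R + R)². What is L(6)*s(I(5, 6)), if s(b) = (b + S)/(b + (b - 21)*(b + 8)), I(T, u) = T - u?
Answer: 1008/155 ≈ 6.5032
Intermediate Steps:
L(R) = 4*R² (L(R) = (2*R)² = 4*R²)
s(b) = (-6 + b)/(b + (-21 + b)*(8 + b)) (s(b) = (b - 6)/(b + (b - 21)*(b + 8)) = (-6 + b)/(b + (-21 + b)*(8 + b)))
L(6)*s(I(5, 6)) = (4*6²)*((6 - (5 - 1*6))/(168 - (5 - 1*6)² + 12*(5 - 1*6))) = (4*36)*((6 - (5 - 6))/(168 - (5 - 6)² + 12*(5 - 6))) = 144*((6 - 1*(-1))/(168 - 1*(-1)² + 12*(-1))) = 144*((6 + 1)/(168 - 1*1 - 12)) = 144*(7/(168 - 1 - 12)) = 144*(7/155) = 1008/155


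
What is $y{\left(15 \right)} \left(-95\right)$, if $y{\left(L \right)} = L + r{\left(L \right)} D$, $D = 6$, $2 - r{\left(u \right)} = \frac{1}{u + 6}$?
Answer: $- \frac{17765}{7} \approx -2537.9$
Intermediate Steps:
$r{\left(u \right)} = 2 - \frac{1}{6 + u}$ ($r{\left(u \right)} = 2 - \frac{1}{u + 6} = 2 - \frac{1}{6 + u}$)
$y{\left(L \right)} = L + \frac{6 \left(11 + 2 L\right)}{6 + L}$ ($y{\left(L \right)} = L + \frac{11 + 2 L}{6 + L} 6 = L + \frac{6 \left(11 + 2 L\right)}{6 + L}$)
$y{\left(15 \right)} \left(-95\right) = \frac{66 + 15^{2} + 18 \cdot 15}{6 + 15} \left(-95\right) = \frac{66 + 225 + 270}{21} \left(-95\right) = \frac{1}{21} \cdot 561 \left(-95\right) = \frac{187}{7} \left(-95\right) = - \frac{17765}{7}$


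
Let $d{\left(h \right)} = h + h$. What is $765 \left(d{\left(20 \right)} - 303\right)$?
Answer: $-201195$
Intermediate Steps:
$d{\left(h \right)} = 2 h$
$765 \left(d{\left(20 \right)} - 303\right) = 765 \left(2 \cdot 20 - 303\right) = 765 \left(40 - 303\right) = 765 \left(-263\right) = -201195$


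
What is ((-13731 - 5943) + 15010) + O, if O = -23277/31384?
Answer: -146398253/31384 ≈ -4664.7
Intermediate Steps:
O = -23277/31384 (O = -23277*1/31384 = -23277/31384 ≈ -0.74168)
((-13731 - 5943) + 15010) + O = ((-13731 - 5943) + 15010) - 23277/31384 = (-19674 + 15010) - 23277/31384 = -4664 - 23277/31384 = -146398253/31384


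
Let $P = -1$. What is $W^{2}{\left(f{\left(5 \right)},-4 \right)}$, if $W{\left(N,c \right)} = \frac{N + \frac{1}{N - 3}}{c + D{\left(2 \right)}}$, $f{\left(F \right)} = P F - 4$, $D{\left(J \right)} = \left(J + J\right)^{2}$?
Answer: $\frac{11881}{20736} \approx 0.57296$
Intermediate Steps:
$D{\left(J \right)} = 4 J^{2}$ ($D{\left(J \right)} = \left(2 J\right)^{2} = 4 J^{2}$)
$f{\left(F \right)} = -4 - F$ ($f{\left(F \right)} = - F - 4 = -4 - F$)
$W{\left(N,c \right)} = \frac{N + \frac{1}{-3 + N}}{16 + c}$ ($W{\left(N,c \right)} = \frac{N + \frac{1}{N - 3}}{c + 4 \cdot 2^{2}} = \frac{N + \frac{1}{-3 + N}}{c + 4 \cdot 4} = \frac{N + \frac{1}{-3 + N}}{c + 16} = \frac{N + \frac{1}{-3 + N}}{16 + c}$)
$W^{2}{\left(f{\left(5 \right)},-4 \right)} = \left(\frac{1 + \left(-4 - 5\right)^{2} - 3 \left(-4 - 5\right)}{-48 - -12 + 16 \left(-4 - 5\right) + \left(-4 - 5\right) \left(-4\right)}\right)^{2} = \left(\frac{1 + \left(-4 - 5\right)^{2} - 3 \left(-4 - 5\right)}{-48 + 12 + 16 \left(-4 - 5\right) + \left(-4 - 5\right) \left(-4\right)}\right)^{2} = \left(\frac{1 + \left(-9\right)^{2} - -27}{-48 + 12 + 16 \left(-9\right) - -36}\right)^{2} = \left(\frac{1 + 81 + 27}{-48 + 12 - 144 + 36}\right)^{2} = \left(\frac{1}{-144} \cdot 109\right)^{2} = \left(\left(- \frac{1}{144}\right) 109\right)^{2} = \left(- \frac{109}{144}\right)^{2} = \frac{11881}{20736}$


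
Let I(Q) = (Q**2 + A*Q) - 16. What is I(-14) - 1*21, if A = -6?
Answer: 243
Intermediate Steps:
I(Q) = -16 + Q**2 - 6*Q (I(Q) = (Q**2 - 6*Q) - 16 = -16 + Q**2 - 6*Q)
I(-14) - 1*21 = (-16 + (-14)**2 - 6*(-14)) - 1*21 = (-16 + 196 + 84) - 21 = 264 - 21 = 243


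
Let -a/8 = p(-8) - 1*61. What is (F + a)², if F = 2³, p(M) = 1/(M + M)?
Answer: 986049/4 ≈ 2.4651e+5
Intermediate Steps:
p(M) = 1/(2*M)
a = 977/2 (a = -8*((½)/(-8) - 1*61) = -8*((½)*(-⅛) - 61) = -8*(-1/16 - 61) = -8*(-977/16) = 977/2 ≈ 488.50)
F = 8
(F + a)² = (8 + 977/2)² = (993/2)² = 986049/4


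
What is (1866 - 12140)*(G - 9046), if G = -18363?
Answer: 281600066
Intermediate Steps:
(1866 - 12140)*(G - 9046) = (1866 - 12140)*(-18363 - 9046) = -10274*(-27409) = 281600066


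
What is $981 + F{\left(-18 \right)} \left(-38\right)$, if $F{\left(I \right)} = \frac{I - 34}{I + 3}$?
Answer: $\frac{12739}{15} \approx 849.27$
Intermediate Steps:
$F{\left(I \right)} = \frac{-34 + I}{3 + I}$
$981 + F{\left(-18 \right)} \left(-38\right) = 981 + \frac{-34 - 18}{3 - 18} \left(-38\right) = 981 + \frac{1}{-15} \left(-52\right) \left(-38\right) = 981 + \left(- \frac{1}{15}\right) \left(-52\right) \left(-38\right) = 981 + \frac{52}{15} \left(-38\right) = 981 - \frac{1976}{15} = \frac{12739}{15}$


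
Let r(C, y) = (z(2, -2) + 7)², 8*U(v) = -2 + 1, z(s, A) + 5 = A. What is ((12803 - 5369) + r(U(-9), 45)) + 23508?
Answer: 30942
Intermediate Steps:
z(s, A) = -5 + A
U(v) = -⅛ (U(v) = (-2 + 1)/8 = (⅛)*(-1) = -⅛)
r(C, y) = 0 (r(C, y) = ((-5 - 2) + 7)² = (-7 + 7)² = 0² = 0)
((12803 - 5369) + r(U(-9), 45)) + 23508 = ((12803 - 5369) + 0) + 23508 = (7434 + 0) + 23508 = 7434 + 23508 = 30942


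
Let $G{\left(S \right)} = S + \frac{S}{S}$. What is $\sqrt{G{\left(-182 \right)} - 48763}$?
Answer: $4 i \sqrt{3059} \approx 221.23 i$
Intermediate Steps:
$G{\left(S \right)} = 1 + S$ ($G{\left(S \right)} = S + 1 = 1 + S$)
$\sqrt{G{\left(-182 \right)} - 48763} = \sqrt{\left(1 - 182\right) - 48763} = \sqrt{-181 - 48763} = \sqrt{-48944} = 4 i \sqrt{3059}$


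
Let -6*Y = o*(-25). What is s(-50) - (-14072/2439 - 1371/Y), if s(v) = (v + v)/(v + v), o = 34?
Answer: 17048782/1036575 ≈ 16.447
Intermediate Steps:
Y = 425/3 (Y = -17*(-25)/3 = -1/6*(-850) = 425/3 ≈ 141.67)
s(v) = 1 (s(v) = (2*v)/((2*v)) = (2*v)*(1/(2*v)) = 1)
s(-50) - (-14072/2439 - 1371/Y) = 1 - (-14072/2439 - 1371/425/3) = 1 - (-14072*1/2439 - 1371*3/425) = 1 - (-14072/2439 - 4113/425) = 1 - 1*(-16012207/1036575) = 1 + 16012207/1036575 = 17048782/1036575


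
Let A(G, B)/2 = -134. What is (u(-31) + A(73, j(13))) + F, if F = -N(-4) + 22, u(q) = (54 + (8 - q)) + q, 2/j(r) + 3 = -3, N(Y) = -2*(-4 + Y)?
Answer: -200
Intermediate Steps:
N(Y) = 8 - 2*Y
j(r) = -1/3 (j(r) = 2/(-3 - 3) = 2/(-6) = 2*(-1/6) = -1/3)
A(G, B) = -268 (A(G, B) = 2*(-134) = -268)
u(q) = 62 (u(q) = (62 - q) + q = 62)
F = 6 (F = -(8 - 2*(-4)) + 22 = -(8 + 8) + 22 = -1*16 + 22 = -16 + 22 = 6)
(u(-31) + A(73, j(13))) + F = (62 - 268) + 6 = -206 + 6 = -200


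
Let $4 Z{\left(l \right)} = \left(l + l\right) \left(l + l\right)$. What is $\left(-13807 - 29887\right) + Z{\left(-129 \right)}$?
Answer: $-27053$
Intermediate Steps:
$Z{\left(l \right)} = l^{2}$ ($Z{\left(l \right)} = \frac{\left(l + l\right) \left(l + l\right)}{4} = \frac{2 l 2 l}{4} = \frac{4 l^{2}}{4} = l^{2}$)
$\left(-13807 - 29887\right) + Z{\left(-129 \right)} = \left(-13807 - 29887\right) + \left(-129\right)^{2} = -43694 + 16641 = -27053$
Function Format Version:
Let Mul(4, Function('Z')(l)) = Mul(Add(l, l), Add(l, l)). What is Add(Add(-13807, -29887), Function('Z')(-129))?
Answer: -27053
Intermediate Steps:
Function('Z')(l) = Pow(l, 2) (Function('Z')(l) = Mul(Rational(1, 4), Mul(Add(l, l), Add(l, l))) = Mul(Rational(1, 4), Mul(Mul(2, l), Mul(2, l))) = Mul(Rational(1, 4), Mul(4, Pow(l, 2))) = Pow(l, 2))
Add(Add(-13807, -29887), Function('Z')(-129)) = Add(Add(-13807, -29887), Pow(-129, 2)) = Add(-43694, 16641) = -27053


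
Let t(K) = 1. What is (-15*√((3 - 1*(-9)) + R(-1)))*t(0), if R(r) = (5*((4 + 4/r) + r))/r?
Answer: -15*√17 ≈ -61.847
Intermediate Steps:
R(r) = (20 + 5*r + 20/r)/r (R(r) = (5*(4 + r + 4/r))/r = (20 + 5*r + 20/r)/r)
(-15*√((3 - 1*(-9)) + R(-1)))*t(0) = -15*√((3 - 1*(-9)) + (5 + 20/(-1) + 20/(-1)²))*1 = -15*√((3 + 9) + (5 + 20*(-1) + 20*1))*1 = -15*√(12 + (5 - 20 + 20))*1 = -15*√(12 + 5)*1 = -15*√17*1 = -15*√17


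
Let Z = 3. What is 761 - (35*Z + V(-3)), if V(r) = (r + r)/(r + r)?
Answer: 655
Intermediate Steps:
V(r) = 1 (V(r) = (2*r)/((2*r)) = (2*r)*(1/(2*r)) = 1)
761 - (35*Z + V(-3)) = 761 - (35*3 + 1) = 761 - (105 + 1) = 761 - 1*106 = 761 - 106 = 655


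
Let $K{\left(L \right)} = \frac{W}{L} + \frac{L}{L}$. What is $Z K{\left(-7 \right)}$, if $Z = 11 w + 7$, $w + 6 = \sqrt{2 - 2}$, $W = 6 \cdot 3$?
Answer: $\frac{649}{7} \approx 92.714$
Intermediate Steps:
$W = 18$
$w = -6$ ($w = -6 + \sqrt{2 - 2} = -6 + \sqrt{0} = -6 + 0 = -6$)
$K{\left(L \right)} = 1 + \frac{18}{L}$ ($K{\left(L \right)} = \frac{18}{L} + \frac{L}{L} = \frac{18}{L} + 1 = 1 + \frac{18}{L}$)
$Z = -59$ ($Z = 11 \left(-6\right) + 7 = -66 + 7 = -59$)
$Z K{\left(-7 \right)} = - 59 \frac{18 - 7}{-7} = - 59 \left(\left(- \frac{1}{7}\right) 11\right) = \left(-59\right) \left(- \frac{11}{7}\right) = \frac{649}{7}$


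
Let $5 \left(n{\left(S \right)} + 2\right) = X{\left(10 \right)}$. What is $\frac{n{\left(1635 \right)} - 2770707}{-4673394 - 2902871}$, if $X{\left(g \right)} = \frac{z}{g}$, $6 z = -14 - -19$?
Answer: $\frac{166242539}{454575900} \approx 0.36571$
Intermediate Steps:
$z = \frac{5}{6}$ ($z = \frac{-14 - -19}{6} = \frac{-14 + 19}{6} = \frac{1}{6} \cdot 5 = \frac{5}{6} \approx 0.83333$)
$X{\left(g \right)} = \frac{5}{6 g}$
$n{\left(S \right)} = - \frac{119}{60}$ ($n{\left(S \right)} = -2 + \frac{\frac{5}{6} \cdot \frac{1}{10}}{5} = -2 + \frac{1}{5} \cdot \frac{1}{12} = -2 + \frac{1}{60} = - \frac{119}{60}$)
$\frac{n{\left(1635 \right)} - 2770707}{-4673394 - 2902871} = \frac{- \frac{119}{60} - 2770707}{-4673394 - 2902871} = - \frac{166242539}{60 \left(-4673394 - 2902871\right)} = - \frac{166242539}{60 \left(-7576265\right)} = \left(- \frac{166242539}{60}\right) \left(- \frac{1}{7576265}\right) = \frac{166242539}{454575900}$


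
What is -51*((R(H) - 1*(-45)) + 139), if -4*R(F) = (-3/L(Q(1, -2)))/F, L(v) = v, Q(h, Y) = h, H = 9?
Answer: -37553/4 ≈ -9388.3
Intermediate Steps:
R(F) = 3/(4*F) (R(F) = -(-3/1)/(4*F) = -(-3*1)/(4*F) = -(-3)/(4*F) = 3/(4*F))
-51*((R(H) - 1*(-45)) + 139) = -51*(((3/4)/9 - 1*(-45)) + 139) = -51*(((3/4)*(1/9) + 45) + 139) = -51*((1/12 + 45) + 139) = -51*(541/12 + 139) = -51*2209/12 = -37553/4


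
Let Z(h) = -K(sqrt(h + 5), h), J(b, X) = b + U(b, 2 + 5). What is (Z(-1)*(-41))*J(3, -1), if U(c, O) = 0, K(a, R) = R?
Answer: -123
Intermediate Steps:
J(b, X) = b (J(b, X) = b + 0 = b)
Z(h) = -h
(Z(-1)*(-41))*J(3, -1) = (-1*(-1)*(-41))*3 = (1*(-41))*3 = -41*3 = -123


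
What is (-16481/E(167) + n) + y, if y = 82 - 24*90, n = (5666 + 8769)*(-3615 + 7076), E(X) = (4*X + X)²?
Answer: 34831587940344/697225 ≈ 4.9957e+7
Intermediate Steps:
E(X) = 25*X² (E(X) = (5*X)² = 25*X²)
n = 49959535 (n = 14435*3461 = 49959535)
y = -2078 (y = 82 - 2160 = -2078)
(-16481/E(167) + n) + y = (-16481/(25*167²) + 49959535) - 2078 = (-16481/(25*27889) + 49959535) - 2078 = (-16481/697225 + 49959535) - 2078 = 34833036773894/697225 - 2078 = 34831587940344/697225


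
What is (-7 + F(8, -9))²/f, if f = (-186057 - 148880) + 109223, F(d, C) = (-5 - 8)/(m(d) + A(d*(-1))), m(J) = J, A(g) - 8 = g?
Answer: -1587/4815232 ≈ -0.00032958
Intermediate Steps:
A(g) = 8 + g
F(d, C) = -13/8 (F(d, C) = (-5 - 8)/(d + (8 + d*(-1))) = -13/(d + (8 - d)) = -13/8)
f = -225714 (f = -334937 + 109223 = -225714)
(-7 + F(8, -9))²/f = (-7 - 13/8)²/(-225714) = (-69/8)²*(-1/225714) = (4761/64)*(-1/225714) = -1587/4815232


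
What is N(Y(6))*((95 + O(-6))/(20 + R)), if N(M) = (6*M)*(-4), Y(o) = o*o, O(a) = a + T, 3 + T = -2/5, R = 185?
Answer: -369792/1025 ≈ -360.77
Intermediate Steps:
T = -17/5 (T = -3 - 2/5 = -3 - 2*⅕ = -3 - ⅖ = -17/5 ≈ -3.4000)
O(a) = -17/5 + a (O(a) = a - 17/5 = -17/5 + a)
Y(o) = o²
N(M) = -24*M
N(Y(6))*((95 + O(-6))/(20 + R)) = (-24*6²)*((95 + (-17/5 - 6))/(20 + 185)) = (-24*36)*((95 - 47/5)/205) = -369792/(5*205) = -864*428/1025 = -369792/1025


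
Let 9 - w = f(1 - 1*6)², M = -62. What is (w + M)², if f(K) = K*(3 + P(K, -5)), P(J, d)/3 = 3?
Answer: 13344409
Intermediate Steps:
P(J, d) = 9 (P(J, d) = 3*3 = 9)
f(K) = 12*K (f(K) = K*(3 + 9) = K*12 = 12*K)
w = -3591 (w = 9 - (12*(1 - 1*6))² = 9 - (12*(1 - 6))² = 9 - (12*(-5))² = 9 - 1*(-60)² = 9 - 1*3600 = 9 - 3600 = -3591)
(w + M)² = (-3591 - 62)² = (-3653)² = 13344409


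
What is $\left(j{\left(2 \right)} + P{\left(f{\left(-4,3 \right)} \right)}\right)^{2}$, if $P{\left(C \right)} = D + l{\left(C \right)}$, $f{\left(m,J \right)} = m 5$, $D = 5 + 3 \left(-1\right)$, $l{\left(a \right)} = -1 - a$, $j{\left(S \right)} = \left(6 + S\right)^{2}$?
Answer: $7225$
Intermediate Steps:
$D = 2$ ($D = 5 - 3 = 2$)
$f{\left(m,J \right)} = 5 m$
$P{\left(C \right)} = 1 - C$ ($P{\left(C \right)} = 2 - \left(1 + C\right) = 1 - C$)
$\left(j{\left(2 \right)} + P{\left(f{\left(-4,3 \right)} \right)}\right)^{2} = \left(\left(6 + 2\right)^{2} - \left(-1 + 5 \left(-4\right)\right)\right)^{2} = \left(8^{2} + \left(1 - -20\right)\right)^{2} = \left(64 + \left(1 + 20\right)\right)^{2} = \left(64 + 21\right)^{2} = 85^{2} = 7225$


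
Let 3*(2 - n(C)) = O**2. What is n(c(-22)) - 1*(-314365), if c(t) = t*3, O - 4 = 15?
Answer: 942740/3 ≈ 3.1425e+5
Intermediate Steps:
O = 19 (O = 4 + 15 = 19)
c(t) = 3*t
n(C) = -355/3 (n(C) = 2 - 1/3*19**2 = 2 - 1/3*361 = 2 - 361/3 = -355/3)
n(c(-22)) - 1*(-314365) = -355/3 - 1*(-314365) = -355/3 + 314365 = 942740/3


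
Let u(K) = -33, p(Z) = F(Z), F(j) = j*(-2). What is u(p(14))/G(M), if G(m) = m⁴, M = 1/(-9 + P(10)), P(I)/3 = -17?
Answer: -427680000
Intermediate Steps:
F(j) = -2*j
P(I) = -51 (P(I) = 3*(-17) = -51)
p(Z) = -2*Z
M = -1/60 (M = 1/(-9 - 51) = 1/(-60) = -1/60 ≈ -0.016667)
u(p(14))/G(M) = -33/((-1/60)⁴) = -33/1/12960000 = -33*12960000 = -427680000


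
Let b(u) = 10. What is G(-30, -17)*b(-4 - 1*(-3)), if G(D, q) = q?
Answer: -170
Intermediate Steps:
G(-30, -17)*b(-4 - 1*(-3)) = -17*10 = -170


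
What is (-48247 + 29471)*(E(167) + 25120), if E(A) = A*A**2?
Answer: -87920178408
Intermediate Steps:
E(A) = A**3
(-48247 + 29471)*(E(167) + 25120) = (-48247 + 29471)*(167**3 + 25120) = -18776*(4657463 + 25120) = -18776*4682583 = -87920178408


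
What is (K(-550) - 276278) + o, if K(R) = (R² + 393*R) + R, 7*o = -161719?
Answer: -1495065/7 ≈ -2.1358e+5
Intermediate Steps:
o = -161719/7 (o = (⅐)*(-161719) = -161719/7 ≈ -23103.)
K(R) = R² + 394*R
(K(-550) - 276278) + o = (-550*(394 - 550) - 276278) - 161719/7 = (-550*(-156) - 276278) - 161719/7 = (85800 - 276278) - 161719/7 = -190478 - 161719/7 = -1495065/7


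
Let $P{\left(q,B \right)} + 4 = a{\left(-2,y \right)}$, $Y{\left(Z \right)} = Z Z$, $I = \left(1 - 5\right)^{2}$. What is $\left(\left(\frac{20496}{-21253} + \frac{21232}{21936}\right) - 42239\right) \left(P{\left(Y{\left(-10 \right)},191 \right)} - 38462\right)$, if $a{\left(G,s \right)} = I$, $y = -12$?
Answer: $\frac{47322494858239900}{29137863} \approx 1.6241 \cdot 10^{9}$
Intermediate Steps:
$I = 16$ ($I = \left(-4\right)^{2} = 16$)
$a{\left(G,s \right)} = 16$
$Y{\left(Z \right)} = Z^{2}$
$P{\left(q,B \right)} = 12$ ($P{\left(q,B \right)} = -4 + 16 = 12$)
$\left(\left(\frac{20496}{-21253} + \frac{21232}{21936}\right) - 42239\right) \left(P{\left(Y{\left(-10 \right)},191 \right)} - 38462\right) = \left(\left(\frac{20496}{-21253} + \frac{21232}{21936}\right) - 42239\right) \left(12 - 38462\right) = \left(\left(20496 \left(- \frac{1}{21253}\right) + 21232 \cdot \frac{1}{21936}\right) - 42239\right) \left(-38450\right) = \left(\left(- \frac{20496}{21253} + \frac{1327}{1371}\right) - 42239\right) \left(-38450\right) = \left(\frac{102715}{29137863} - 42239\right) \left(-38450\right) = \left(- \frac{1230754092542}{29137863}\right) \left(-38450\right) = \frac{47322494858239900}{29137863}$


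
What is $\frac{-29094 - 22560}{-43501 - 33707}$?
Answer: $\frac{8609}{12868} \approx 0.66902$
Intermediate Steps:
$\frac{-29094 - 22560}{-43501 - 33707} = \frac{-29094 - 22560}{-77208} = \left(-51654\right) \left(- \frac{1}{77208}\right) = \frac{8609}{12868}$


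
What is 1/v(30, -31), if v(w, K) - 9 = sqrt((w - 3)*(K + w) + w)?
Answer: 3/26 - sqrt(3)/78 ≈ 0.093179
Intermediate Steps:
v(w, K) = 9 + sqrt(w + (-3 + w)*(K + w)) (v(w, K) = 9 + sqrt((w - 3)*(K + w) + w) = 9 + sqrt((-3 + w)*(K + w) + w) = 9 + sqrt(w + (-3 + w)*(K + w)))
1/v(30, -31) = 1/(9 + sqrt(30**2 - 3*(-31) - 2*30 - 31*30)) = 1/(9 + sqrt(900 + 93 - 60 - 930)) = 1/(9 + sqrt(3))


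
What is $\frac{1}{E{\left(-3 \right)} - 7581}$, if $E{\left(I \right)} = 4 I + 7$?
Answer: $- \frac{1}{7586} \approx -0.00013182$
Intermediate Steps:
$E{\left(I \right)} = 7 + 4 I$
$\frac{1}{E{\left(-3 \right)} - 7581} = \frac{1}{\left(7 + 4 \left(-3\right)\right) - 7581} = \frac{1}{\left(7 - 12\right) - 7581} = \frac{1}{-5 - 7581} = \frac{1}{-7586} = - \frac{1}{7586}$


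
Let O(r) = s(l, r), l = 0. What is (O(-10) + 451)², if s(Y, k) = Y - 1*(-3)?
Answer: 206116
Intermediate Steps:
s(Y, k) = 3 + Y (s(Y, k) = Y + 3 = 3 + Y)
O(r) = 3 (O(r) = 3 + 0 = 3)
(O(-10) + 451)² = (3 + 451)² = 454² = 206116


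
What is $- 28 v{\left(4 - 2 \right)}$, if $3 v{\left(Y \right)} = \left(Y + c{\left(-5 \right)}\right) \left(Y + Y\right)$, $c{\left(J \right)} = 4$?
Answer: $-224$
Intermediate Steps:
$v{\left(Y \right)} = \frac{2 Y \left(4 + Y\right)}{3}$ ($v{\left(Y \right)} = \frac{\left(Y + 4\right) \left(Y + Y\right)}{3} = \frac{\left(4 + Y\right) 2 Y}{3} = \frac{2 Y \left(4 + Y\right)}{3}$)
$- 28 v{\left(4 - 2 \right)} = - 28 \frac{2 \left(4 - 2\right) \left(4 + \left(4 - 2\right)\right)}{3} = - 28 \cdot \frac{2}{3} \cdot 2 \left(4 + 2\right) = - 28 \cdot \frac{2}{3} \cdot 2 \cdot 6 = \left(-28\right) 8 = -224$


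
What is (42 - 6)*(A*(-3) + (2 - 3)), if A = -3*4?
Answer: 1260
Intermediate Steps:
A = -12
(42 - 6)*(A*(-3) + (2 - 3)) = (42 - 6)*(-12*(-3) + (2 - 3)) = 36*(36 - 1) = 36*35 = 1260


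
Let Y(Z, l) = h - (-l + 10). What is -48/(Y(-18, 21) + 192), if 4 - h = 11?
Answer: -12/49 ≈ -0.24490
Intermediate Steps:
h = -7 (h = 4 - 1*11 = 4 - 11 = -7)
Y(Z, l) = -17 + l (Y(Z, l) = -7 - (-l + 10) = -7 - (10 - l) = -7 + (-10 + l) = -17 + l)
-48/(Y(-18, 21) + 192) = -48/((-17 + 21) + 192) = -48/(4 + 192) = -48/196 = (1/196)*(-48) = -12/49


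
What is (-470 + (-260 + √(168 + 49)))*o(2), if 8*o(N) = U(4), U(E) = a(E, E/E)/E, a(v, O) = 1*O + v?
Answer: -1825/16 + 5*√217/32 ≈ -111.76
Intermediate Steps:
a(v, O) = O + v
U(E) = (1 + E)/E (U(E) = (E/E + E)/E = (1 + E)/E)
o(N) = 5/32 (o(N) = ((1 + 4)/4)/8 = ((¼)*5)/8 = (⅛)*(5/4) = 5/32)
(-470 + (-260 + √(168 + 49)))*o(2) = (-470 + (-260 + √(168 + 49)))*(5/32) = (-470 + (-260 + √217))*(5/32) = (-730 + √217)*(5/32) = -1825/16 + 5*√217/32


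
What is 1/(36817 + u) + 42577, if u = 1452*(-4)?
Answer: 1320270194/31009 ≈ 42577.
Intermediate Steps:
u = -5808
1/(36817 + u) + 42577 = 1/(36817 - 5808) + 42577 = 1/31009 + 42577 = 1320270194/31009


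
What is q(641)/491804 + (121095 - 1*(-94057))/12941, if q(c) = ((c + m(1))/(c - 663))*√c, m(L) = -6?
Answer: 215152/12941 - 635*√641/10819688 ≈ 16.624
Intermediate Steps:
q(c) = √c*(-6 + c)/(-663 + c) (q(c) = ((c - 6)/(c - 663))*√c = ((-6 + c)/(-663 + c))*√c = √c*(-6 + c)/(-663 + c))
q(641)/491804 + (121095 - 1*(-94057))/12941 = (√641*(-6 + 641)/(-663 + 641))/491804 + (121095 - 1*(-94057))/12941 = (√641*635/(-22))*(1/491804) + (121095 + 94057)*(1/12941) = (√641*(-1/22)*635)*(1/491804) + 215152*(1/12941) = -635*√641/22*(1/491804) + 215152/12941 = -635*√641/10819688 + 215152/12941 = 215152/12941 - 635*√641/10819688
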